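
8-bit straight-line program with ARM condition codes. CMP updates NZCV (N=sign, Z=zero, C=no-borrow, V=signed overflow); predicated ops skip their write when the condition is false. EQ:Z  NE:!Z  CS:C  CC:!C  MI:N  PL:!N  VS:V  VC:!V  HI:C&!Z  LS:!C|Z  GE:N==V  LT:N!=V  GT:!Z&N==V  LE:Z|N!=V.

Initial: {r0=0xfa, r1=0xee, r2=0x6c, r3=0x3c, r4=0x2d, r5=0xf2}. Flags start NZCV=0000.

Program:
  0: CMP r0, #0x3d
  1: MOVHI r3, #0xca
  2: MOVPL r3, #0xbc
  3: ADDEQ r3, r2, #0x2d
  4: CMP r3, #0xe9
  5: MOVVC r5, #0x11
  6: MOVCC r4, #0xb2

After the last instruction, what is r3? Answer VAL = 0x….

VAL = 0xca

[0] flags=1010 → (cmp)
[1] flags=1010 HI?T → r3=0xca
[2] flags=1010 PL?F → skip
[3] flags=1010 EQ?F → skip
[4] flags=1000 → (cmp)
[5] flags=1000 VC?T → r5=0x11
[6] flags=1000 CC?T → r4=0xb2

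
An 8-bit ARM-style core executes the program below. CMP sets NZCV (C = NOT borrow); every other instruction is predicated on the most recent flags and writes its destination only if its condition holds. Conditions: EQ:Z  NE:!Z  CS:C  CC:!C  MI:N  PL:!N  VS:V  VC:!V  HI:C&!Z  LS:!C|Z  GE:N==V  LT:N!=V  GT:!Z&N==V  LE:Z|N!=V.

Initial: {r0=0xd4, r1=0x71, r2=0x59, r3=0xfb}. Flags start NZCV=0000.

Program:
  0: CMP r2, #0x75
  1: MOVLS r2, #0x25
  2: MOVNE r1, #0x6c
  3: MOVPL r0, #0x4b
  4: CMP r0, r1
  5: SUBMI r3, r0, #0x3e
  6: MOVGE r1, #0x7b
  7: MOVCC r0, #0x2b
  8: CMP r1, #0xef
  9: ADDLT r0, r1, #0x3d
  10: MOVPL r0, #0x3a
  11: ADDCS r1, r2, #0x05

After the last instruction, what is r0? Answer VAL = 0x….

VAL = 0x3a

0: ✓ CMP  NZCV=1000
1: ✓ MOVLS  r2←0x25
2: ✓ MOVNE  r1←0x6c
3: · MOVPL
4: ✓ CMP  NZCV=0011
5: · SUBMI
6: · MOVGE
7: · MOVCC
8: ✓ CMP  NZCV=0000
9: · ADDLT
10: ✓ MOVPL  r0←0x3a
11: · ADDCS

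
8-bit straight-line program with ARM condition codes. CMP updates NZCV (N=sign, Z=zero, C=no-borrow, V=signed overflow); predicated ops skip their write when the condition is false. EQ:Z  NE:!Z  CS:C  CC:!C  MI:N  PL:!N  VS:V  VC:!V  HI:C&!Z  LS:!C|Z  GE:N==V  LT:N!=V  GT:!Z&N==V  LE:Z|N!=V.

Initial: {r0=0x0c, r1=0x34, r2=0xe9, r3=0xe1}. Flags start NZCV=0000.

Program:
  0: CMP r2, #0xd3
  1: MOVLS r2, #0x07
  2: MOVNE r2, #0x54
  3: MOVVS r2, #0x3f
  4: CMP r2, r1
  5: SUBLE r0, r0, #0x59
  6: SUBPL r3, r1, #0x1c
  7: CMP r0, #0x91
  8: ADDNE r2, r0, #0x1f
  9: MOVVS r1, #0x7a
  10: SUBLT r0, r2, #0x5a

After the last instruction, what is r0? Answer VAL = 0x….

[0] flags=0010 → (cmp)
[1] flags=0010 LS?F → skip
[2] flags=0010 NE?T → r2=0x54
[3] flags=0010 VS?F → skip
[4] flags=0010 → (cmp)
[5] flags=0010 LE?F → skip
[6] flags=0010 PL?T → r3=0x18
[7] flags=0000 → (cmp)
[8] flags=0000 NE?T → r2=0x2b
[9] flags=0000 VS?F → skip
[10] flags=0000 LT?F → skip

VAL = 0x0c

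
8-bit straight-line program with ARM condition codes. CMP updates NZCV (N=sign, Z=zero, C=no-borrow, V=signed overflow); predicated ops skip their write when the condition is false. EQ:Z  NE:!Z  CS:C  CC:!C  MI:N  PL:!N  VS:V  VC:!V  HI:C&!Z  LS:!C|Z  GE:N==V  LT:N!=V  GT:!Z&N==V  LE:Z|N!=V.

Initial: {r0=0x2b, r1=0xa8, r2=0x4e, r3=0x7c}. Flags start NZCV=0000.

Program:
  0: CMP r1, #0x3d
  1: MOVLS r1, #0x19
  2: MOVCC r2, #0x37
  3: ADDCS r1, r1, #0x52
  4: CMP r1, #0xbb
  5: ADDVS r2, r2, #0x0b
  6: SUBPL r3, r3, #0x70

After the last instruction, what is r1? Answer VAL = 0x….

VAL = 0xfa

0: ✓ CMP  NZCV=0011
1: · MOVLS
2: · MOVCC
3: ✓ ADDCS  r1←0xfa
4: ✓ CMP  NZCV=0010
5: · ADDVS
6: ✓ SUBPL  r3←0x0c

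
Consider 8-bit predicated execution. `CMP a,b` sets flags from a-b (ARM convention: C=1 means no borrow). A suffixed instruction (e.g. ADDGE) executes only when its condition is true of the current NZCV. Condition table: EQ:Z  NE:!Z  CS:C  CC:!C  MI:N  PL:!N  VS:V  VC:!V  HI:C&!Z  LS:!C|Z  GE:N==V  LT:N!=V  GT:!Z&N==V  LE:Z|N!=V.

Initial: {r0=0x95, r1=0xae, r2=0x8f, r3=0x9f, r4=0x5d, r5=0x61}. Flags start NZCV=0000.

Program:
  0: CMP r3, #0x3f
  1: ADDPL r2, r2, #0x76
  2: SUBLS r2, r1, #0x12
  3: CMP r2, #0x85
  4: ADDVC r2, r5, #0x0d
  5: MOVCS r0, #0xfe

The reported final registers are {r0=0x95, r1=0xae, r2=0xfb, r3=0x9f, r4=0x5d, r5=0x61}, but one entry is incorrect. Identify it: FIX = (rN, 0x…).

FIX = (r2, 0x05)

0: ✓ CMP  NZCV=0011
1: ✓ ADDPL  r2←0x05
2: · SUBLS
3: ✓ CMP  NZCV=1001
4: · ADDVC
5: · MOVCS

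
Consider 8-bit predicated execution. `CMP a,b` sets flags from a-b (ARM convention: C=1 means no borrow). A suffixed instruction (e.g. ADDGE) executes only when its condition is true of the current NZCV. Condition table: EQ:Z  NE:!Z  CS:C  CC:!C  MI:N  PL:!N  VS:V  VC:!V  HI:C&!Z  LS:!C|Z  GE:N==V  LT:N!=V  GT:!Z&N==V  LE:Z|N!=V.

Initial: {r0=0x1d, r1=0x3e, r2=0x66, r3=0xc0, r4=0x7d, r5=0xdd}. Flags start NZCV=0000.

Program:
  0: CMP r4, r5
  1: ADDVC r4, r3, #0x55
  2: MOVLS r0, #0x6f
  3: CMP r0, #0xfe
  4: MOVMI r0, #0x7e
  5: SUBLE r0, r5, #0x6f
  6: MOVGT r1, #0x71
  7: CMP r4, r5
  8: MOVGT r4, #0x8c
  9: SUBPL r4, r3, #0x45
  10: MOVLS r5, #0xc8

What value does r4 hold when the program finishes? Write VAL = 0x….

[0] flags=1001 → (cmp)
[1] flags=1001 VC?F → skip
[2] flags=1001 LS?T → r0=0x6f
[3] flags=0000 → (cmp)
[4] flags=0000 MI?F → skip
[5] flags=0000 LE?F → skip
[6] flags=0000 GT?T → r1=0x71
[7] flags=1001 → (cmp)
[8] flags=1001 GT?T → r4=0x8c
[9] flags=1001 PL?F → skip
[10] flags=1001 LS?T → r5=0xc8

VAL = 0x8c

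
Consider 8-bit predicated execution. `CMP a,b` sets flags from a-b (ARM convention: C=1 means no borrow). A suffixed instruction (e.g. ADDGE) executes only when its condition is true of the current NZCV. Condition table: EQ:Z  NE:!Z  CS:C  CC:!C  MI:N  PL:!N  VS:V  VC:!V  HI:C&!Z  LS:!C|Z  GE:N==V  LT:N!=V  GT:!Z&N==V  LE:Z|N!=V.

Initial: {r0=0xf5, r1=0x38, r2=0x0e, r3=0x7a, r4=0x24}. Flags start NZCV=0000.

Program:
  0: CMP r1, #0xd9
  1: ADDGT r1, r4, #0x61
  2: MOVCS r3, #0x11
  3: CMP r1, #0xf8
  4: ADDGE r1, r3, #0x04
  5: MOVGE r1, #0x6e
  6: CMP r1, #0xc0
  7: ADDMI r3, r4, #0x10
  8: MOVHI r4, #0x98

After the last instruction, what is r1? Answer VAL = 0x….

VAL = 0x85

[0] flags=0000 → (cmp)
[1] flags=0000 GT?T → r1=0x85
[2] flags=0000 CS?F → skip
[3] flags=1000 → (cmp)
[4] flags=1000 GE?F → skip
[5] flags=1000 GE?F → skip
[6] flags=1000 → (cmp)
[7] flags=1000 MI?T → r3=0x34
[8] flags=1000 HI?F → skip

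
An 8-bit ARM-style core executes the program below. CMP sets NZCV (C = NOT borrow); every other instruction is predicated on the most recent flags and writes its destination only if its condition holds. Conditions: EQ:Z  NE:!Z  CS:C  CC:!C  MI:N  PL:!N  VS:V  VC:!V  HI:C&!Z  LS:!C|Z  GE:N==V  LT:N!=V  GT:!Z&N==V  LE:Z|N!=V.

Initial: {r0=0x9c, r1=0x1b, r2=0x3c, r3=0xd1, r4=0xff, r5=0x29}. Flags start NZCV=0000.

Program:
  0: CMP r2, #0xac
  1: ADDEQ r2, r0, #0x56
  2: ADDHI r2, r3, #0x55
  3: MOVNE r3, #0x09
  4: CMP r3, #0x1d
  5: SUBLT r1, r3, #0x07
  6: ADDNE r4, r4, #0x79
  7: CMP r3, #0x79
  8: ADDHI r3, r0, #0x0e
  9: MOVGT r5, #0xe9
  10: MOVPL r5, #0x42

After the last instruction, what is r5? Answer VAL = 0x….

VAL = 0x29

0: ✓ CMP  NZCV=1001
1: · ADDEQ
2: · ADDHI
3: ✓ MOVNE  r3←0x09
4: ✓ CMP  NZCV=1000
5: ✓ SUBLT  r1←0x02
6: ✓ ADDNE  r4←0x78
7: ✓ CMP  NZCV=1000
8: · ADDHI
9: · MOVGT
10: · MOVPL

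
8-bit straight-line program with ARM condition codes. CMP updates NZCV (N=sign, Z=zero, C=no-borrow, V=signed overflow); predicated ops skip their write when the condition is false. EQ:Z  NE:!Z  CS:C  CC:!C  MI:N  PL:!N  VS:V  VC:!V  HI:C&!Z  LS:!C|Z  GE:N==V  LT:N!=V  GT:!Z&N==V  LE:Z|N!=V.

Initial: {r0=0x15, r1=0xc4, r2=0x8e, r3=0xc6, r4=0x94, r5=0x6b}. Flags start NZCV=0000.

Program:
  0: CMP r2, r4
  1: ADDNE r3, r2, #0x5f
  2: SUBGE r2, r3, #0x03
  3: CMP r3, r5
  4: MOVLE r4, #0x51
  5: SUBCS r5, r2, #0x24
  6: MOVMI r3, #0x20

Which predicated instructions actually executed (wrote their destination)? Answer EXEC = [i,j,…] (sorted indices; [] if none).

EXEC = [1,4,5,6]

0: ✓ CMP  NZCV=1000
1: ✓ ADDNE  r3←0xed
2: · SUBGE
3: ✓ CMP  NZCV=1010
4: ✓ MOVLE  r4←0x51
5: ✓ SUBCS  r5←0x6a
6: ✓ MOVMI  r3←0x20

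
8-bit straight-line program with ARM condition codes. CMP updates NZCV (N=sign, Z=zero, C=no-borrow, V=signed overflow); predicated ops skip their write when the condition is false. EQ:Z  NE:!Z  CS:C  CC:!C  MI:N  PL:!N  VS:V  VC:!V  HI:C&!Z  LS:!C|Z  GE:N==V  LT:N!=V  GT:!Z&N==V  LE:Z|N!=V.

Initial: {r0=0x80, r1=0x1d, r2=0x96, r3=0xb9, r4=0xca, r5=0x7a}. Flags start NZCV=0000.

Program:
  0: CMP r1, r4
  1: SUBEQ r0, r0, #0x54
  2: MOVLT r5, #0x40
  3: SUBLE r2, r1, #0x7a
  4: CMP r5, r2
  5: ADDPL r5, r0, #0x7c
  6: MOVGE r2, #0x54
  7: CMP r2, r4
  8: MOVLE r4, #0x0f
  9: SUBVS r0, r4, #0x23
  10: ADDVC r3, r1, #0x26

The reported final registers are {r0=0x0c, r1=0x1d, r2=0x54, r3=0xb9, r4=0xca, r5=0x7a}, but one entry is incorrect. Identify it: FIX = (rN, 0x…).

[0] flags=0000 → (cmp)
[1] flags=0000 EQ?F → skip
[2] flags=0000 LT?F → skip
[3] flags=0000 LE?F → skip
[4] flags=1001 → (cmp)
[5] flags=1001 PL?F → skip
[6] flags=1001 GE?T → r2=0x54
[7] flags=1001 → (cmp)
[8] flags=1001 LE?F → skip
[9] flags=1001 VS?T → r0=0xa7
[10] flags=1001 VC?F → skip

FIX = (r0, 0xa7)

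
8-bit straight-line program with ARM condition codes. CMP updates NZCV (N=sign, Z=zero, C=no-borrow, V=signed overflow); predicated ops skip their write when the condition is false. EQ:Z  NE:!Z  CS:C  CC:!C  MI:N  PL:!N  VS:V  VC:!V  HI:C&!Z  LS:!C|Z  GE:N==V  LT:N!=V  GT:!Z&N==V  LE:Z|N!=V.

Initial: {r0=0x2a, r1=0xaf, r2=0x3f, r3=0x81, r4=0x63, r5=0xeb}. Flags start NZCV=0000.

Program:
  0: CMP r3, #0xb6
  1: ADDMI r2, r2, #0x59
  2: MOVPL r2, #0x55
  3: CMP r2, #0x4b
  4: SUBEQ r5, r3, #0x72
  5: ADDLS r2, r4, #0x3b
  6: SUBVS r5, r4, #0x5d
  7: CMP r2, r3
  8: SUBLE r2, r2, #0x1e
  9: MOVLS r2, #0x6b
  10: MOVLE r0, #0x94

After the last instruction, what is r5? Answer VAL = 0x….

0: ✓ CMP  NZCV=1000
1: ✓ ADDMI  r2←0x98
2: · MOVPL
3: ✓ CMP  NZCV=0011
4: · SUBEQ
5: · ADDLS
6: ✓ SUBVS  r5←0x06
7: ✓ CMP  NZCV=0010
8: · SUBLE
9: · MOVLS
10: · MOVLE

VAL = 0x06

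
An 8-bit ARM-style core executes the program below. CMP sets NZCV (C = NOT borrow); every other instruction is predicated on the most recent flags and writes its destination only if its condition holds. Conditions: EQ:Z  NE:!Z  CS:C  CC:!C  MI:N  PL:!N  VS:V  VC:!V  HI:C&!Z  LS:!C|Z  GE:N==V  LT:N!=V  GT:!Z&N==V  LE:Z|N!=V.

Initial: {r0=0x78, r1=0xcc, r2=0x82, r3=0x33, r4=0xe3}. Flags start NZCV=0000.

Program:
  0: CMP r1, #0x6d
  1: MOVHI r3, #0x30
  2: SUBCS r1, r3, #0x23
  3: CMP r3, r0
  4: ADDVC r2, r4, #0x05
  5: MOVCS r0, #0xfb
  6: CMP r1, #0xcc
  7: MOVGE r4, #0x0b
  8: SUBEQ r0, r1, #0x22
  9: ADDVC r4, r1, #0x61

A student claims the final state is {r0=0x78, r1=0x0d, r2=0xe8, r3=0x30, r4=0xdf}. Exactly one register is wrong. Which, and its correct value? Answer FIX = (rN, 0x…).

FIX = (r4, 0x6e)

0: ✓ CMP  NZCV=0011
1: ✓ MOVHI  r3←0x30
2: ✓ SUBCS  r1←0x0d
3: ✓ CMP  NZCV=1000
4: ✓ ADDVC  r2←0xe8
5: · MOVCS
6: ✓ CMP  NZCV=0000
7: ✓ MOVGE  r4←0x0b
8: · SUBEQ
9: ✓ ADDVC  r4←0x6e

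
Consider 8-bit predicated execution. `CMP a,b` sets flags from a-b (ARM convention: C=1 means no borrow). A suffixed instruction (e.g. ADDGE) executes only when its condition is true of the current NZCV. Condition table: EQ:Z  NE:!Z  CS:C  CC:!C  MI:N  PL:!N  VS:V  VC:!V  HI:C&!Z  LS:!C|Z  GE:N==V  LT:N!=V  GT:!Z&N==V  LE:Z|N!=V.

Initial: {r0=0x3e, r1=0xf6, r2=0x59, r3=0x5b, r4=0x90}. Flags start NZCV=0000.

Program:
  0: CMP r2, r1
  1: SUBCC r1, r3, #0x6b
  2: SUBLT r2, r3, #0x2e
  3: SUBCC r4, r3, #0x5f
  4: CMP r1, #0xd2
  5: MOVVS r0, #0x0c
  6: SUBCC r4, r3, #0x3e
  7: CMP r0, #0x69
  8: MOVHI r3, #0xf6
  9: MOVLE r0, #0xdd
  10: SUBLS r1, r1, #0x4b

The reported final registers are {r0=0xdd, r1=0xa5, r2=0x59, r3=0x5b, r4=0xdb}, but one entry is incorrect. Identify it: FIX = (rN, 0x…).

[0] flags=0000 → (cmp)
[1] flags=0000 CC?T → r1=0xf0
[2] flags=0000 LT?F → skip
[3] flags=0000 CC?T → r4=0xfc
[4] flags=0010 → (cmp)
[5] flags=0010 VS?F → skip
[6] flags=0010 CC?F → skip
[7] flags=1000 → (cmp)
[8] flags=1000 HI?F → skip
[9] flags=1000 LE?T → r0=0xdd
[10] flags=1000 LS?T → r1=0xa5

FIX = (r4, 0xfc)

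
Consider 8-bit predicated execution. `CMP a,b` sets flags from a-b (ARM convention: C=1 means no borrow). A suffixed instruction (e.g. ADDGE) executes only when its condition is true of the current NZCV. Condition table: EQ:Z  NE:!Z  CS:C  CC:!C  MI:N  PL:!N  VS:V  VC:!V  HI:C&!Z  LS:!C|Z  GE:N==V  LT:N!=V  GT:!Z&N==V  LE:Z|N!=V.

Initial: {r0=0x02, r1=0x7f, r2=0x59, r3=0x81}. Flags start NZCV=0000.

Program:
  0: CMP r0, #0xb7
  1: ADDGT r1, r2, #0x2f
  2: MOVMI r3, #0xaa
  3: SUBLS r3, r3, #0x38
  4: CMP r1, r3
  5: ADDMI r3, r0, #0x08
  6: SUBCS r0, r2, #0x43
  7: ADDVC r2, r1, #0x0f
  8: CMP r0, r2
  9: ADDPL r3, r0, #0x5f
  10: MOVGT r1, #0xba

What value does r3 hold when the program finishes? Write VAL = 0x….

VAL = 0x49

[0] flags=0000 → (cmp)
[1] flags=0000 GT?T → r1=0x88
[2] flags=0000 MI?F → skip
[3] flags=0000 LS?T → r3=0x49
[4] flags=0011 → (cmp)
[5] flags=0011 MI?F → skip
[6] flags=0011 CS?T → r0=0x16
[7] flags=0011 VC?F → skip
[8] flags=1000 → (cmp)
[9] flags=1000 PL?F → skip
[10] flags=1000 GT?F → skip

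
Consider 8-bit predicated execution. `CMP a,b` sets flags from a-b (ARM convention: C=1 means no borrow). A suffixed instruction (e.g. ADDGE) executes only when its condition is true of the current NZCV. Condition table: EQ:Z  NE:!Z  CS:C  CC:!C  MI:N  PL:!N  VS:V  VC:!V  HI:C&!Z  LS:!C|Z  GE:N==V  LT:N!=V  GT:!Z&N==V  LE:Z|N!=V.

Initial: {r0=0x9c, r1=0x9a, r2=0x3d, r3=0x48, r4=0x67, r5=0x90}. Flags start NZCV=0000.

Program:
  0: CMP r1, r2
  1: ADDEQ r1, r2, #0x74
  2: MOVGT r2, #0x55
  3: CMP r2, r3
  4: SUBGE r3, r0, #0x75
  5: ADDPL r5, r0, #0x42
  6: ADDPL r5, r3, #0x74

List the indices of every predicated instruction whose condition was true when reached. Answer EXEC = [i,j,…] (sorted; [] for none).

EXEC = []

[0] flags=0011 → (cmp)
[1] flags=0011 EQ?F → skip
[2] flags=0011 GT?F → skip
[3] flags=1000 → (cmp)
[4] flags=1000 GE?F → skip
[5] flags=1000 PL?F → skip
[6] flags=1000 PL?F → skip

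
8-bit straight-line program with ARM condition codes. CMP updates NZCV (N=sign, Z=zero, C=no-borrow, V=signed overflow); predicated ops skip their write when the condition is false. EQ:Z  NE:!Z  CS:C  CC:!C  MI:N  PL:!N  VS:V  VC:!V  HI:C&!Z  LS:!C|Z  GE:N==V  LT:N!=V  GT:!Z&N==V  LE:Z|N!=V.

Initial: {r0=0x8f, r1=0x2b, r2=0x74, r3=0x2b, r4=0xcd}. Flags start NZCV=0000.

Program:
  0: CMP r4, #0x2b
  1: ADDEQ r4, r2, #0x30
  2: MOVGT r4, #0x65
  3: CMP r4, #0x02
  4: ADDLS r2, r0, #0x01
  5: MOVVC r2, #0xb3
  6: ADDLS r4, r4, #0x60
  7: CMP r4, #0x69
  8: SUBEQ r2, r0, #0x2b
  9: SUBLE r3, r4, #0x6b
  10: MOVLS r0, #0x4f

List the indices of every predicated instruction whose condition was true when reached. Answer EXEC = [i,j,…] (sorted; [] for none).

EXEC = [5,9]

0: ✓ CMP  NZCV=1010
1: · ADDEQ
2: · MOVGT
3: ✓ CMP  NZCV=1010
4: · ADDLS
5: ✓ MOVVC  r2←0xb3
6: · ADDLS
7: ✓ CMP  NZCV=0011
8: · SUBEQ
9: ✓ SUBLE  r3←0x62
10: · MOVLS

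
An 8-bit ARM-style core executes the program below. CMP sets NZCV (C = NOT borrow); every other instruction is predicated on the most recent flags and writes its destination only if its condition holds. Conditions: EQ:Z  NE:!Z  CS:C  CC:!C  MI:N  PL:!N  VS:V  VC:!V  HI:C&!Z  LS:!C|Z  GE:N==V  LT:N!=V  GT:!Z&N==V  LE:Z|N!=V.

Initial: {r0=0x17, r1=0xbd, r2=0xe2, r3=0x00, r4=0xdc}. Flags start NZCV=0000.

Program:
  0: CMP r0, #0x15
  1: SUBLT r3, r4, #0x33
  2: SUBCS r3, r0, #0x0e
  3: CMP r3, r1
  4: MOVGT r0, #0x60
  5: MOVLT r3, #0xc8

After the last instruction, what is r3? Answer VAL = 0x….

VAL = 0x09

[0] flags=0010 → (cmp)
[1] flags=0010 LT?F → skip
[2] flags=0010 CS?T → r3=0x09
[3] flags=0000 → (cmp)
[4] flags=0000 GT?T → r0=0x60
[5] flags=0000 LT?F → skip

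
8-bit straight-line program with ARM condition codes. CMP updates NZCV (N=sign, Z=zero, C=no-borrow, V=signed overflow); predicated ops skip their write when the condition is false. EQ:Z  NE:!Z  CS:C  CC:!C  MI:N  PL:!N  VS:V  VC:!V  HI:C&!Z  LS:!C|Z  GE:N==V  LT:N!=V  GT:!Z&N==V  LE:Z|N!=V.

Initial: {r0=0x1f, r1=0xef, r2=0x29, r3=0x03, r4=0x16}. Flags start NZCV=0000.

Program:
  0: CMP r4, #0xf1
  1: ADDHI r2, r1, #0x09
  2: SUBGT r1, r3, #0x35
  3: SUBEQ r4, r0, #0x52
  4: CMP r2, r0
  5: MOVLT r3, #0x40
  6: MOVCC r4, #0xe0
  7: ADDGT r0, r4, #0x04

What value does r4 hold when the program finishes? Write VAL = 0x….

[0] flags=0000 → (cmp)
[1] flags=0000 HI?F → skip
[2] flags=0000 GT?T → r1=0xce
[3] flags=0000 EQ?F → skip
[4] flags=0010 → (cmp)
[5] flags=0010 LT?F → skip
[6] flags=0010 CC?F → skip
[7] flags=0010 GT?T → r0=0x1a

VAL = 0x16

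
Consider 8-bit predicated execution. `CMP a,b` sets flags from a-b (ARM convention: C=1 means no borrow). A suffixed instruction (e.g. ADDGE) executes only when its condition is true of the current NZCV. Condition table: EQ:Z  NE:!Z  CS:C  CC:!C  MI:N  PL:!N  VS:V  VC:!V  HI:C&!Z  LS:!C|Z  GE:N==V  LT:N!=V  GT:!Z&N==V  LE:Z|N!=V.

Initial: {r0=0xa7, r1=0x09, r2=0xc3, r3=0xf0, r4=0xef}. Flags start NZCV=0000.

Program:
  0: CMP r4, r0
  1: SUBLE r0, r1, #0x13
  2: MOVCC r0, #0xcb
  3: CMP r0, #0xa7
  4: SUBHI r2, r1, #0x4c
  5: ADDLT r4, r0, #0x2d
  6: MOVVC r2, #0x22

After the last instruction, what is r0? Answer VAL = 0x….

0: ✓ CMP  NZCV=0010
1: · SUBLE
2: · MOVCC
3: ✓ CMP  NZCV=0110
4: · SUBHI
5: · ADDLT
6: ✓ MOVVC  r2←0x22

VAL = 0xa7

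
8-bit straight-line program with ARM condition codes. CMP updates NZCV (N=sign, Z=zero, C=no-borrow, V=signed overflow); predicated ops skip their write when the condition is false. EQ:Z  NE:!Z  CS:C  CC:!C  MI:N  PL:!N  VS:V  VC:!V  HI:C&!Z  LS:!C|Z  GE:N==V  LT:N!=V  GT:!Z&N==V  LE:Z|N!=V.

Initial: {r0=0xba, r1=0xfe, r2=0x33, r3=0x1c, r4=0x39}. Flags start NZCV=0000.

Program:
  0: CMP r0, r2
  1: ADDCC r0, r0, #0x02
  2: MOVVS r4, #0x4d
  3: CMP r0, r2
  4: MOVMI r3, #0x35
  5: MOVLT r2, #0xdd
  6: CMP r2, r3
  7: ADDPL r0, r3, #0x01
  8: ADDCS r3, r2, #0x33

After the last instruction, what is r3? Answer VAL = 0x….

[0] flags=1010 → (cmp)
[1] flags=1010 CC?F → skip
[2] flags=1010 VS?F → skip
[3] flags=1010 → (cmp)
[4] flags=1010 MI?T → r3=0x35
[5] flags=1010 LT?T → r2=0xdd
[6] flags=1010 → (cmp)
[7] flags=1010 PL?F → skip
[8] flags=1010 CS?T → r3=0x10

VAL = 0x10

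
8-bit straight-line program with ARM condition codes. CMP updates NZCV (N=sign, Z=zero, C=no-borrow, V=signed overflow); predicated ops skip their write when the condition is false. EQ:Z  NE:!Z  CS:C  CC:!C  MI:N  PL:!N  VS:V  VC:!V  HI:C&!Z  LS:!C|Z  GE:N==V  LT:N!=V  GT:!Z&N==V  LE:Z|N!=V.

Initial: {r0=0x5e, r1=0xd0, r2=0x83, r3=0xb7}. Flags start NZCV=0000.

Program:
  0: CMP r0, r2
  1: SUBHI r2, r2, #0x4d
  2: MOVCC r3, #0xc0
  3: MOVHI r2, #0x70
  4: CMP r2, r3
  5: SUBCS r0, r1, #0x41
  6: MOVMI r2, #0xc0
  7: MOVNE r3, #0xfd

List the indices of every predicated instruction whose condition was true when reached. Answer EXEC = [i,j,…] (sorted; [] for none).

0: ✓ CMP  NZCV=1001
1: · SUBHI
2: ✓ MOVCC  r3←0xc0
3: · MOVHI
4: ✓ CMP  NZCV=1000
5: · SUBCS
6: ✓ MOVMI  r2←0xc0
7: ✓ MOVNE  r3←0xfd

EXEC = [2,6,7]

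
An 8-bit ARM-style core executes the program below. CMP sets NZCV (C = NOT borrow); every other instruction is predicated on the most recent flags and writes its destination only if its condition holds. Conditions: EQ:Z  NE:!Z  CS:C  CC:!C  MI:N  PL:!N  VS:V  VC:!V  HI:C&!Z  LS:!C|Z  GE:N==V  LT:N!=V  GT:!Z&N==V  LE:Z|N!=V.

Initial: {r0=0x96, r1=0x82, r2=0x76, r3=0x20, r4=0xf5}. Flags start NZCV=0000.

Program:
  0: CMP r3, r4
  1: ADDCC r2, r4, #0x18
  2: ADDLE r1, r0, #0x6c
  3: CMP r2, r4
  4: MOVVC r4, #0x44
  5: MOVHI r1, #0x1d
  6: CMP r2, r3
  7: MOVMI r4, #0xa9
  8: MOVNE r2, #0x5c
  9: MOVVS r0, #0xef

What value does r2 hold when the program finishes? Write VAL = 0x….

VAL = 0x5c

[0] flags=0000 → (cmp)
[1] flags=0000 CC?T → r2=0x0d
[2] flags=0000 LE?F → skip
[3] flags=0000 → (cmp)
[4] flags=0000 VC?T → r4=0x44
[5] flags=0000 HI?F → skip
[6] flags=1000 → (cmp)
[7] flags=1000 MI?T → r4=0xa9
[8] flags=1000 NE?T → r2=0x5c
[9] flags=1000 VS?F → skip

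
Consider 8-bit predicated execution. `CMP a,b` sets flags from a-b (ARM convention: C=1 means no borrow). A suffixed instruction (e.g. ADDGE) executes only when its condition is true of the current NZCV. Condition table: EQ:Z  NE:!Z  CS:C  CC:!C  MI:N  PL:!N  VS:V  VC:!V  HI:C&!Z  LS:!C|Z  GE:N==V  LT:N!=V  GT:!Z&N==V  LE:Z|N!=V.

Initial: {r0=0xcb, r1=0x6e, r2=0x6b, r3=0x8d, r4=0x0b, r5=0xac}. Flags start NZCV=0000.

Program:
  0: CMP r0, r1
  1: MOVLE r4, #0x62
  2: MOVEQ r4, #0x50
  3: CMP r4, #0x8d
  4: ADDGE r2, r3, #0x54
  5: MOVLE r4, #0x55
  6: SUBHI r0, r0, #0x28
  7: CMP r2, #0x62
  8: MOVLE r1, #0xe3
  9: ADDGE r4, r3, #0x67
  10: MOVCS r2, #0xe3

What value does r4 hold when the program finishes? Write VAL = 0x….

0: ✓ CMP  NZCV=0011
1: ✓ MOVLE  r4←0x62
2: · MOVEQ
3: ✓ CMP  NZCV=1001
4: ✓ ADDGE  r2←0xe1
5: · MOVLE
6: · SUBHI
7: ✓ CMP  NZCV=0011
8: ✓ MOVLE  r1←0xe3
9: · ADDGE
10: ✓ MOVCS  r2←0xe3

VAL = 0x62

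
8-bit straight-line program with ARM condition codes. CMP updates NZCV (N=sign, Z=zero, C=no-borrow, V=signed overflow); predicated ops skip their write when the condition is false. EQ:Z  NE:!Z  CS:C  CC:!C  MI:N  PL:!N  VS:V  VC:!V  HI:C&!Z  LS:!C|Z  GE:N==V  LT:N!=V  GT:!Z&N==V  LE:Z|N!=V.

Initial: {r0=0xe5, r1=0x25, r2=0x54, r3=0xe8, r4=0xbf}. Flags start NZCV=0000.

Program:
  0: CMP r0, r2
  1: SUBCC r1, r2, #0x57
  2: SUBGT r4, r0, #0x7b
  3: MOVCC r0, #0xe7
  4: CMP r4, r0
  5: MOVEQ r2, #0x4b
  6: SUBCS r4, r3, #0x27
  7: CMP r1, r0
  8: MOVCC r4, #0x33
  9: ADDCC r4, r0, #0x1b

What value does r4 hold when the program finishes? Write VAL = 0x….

VAL = 0x00

[0] flags=1010 → (cmp)
[1] flags=1010 CC?F → skip
[2] flags=1010 GT?F → skip
[3] flags=1010 CC?F → skip
[4] flags=1000 → (cmp)
[5] flags=1000 EQ?F → skip
[6] flags=1000 CS?F → skip
[7] flags=0000 → (cmp)
[8] flags=0000 CC?T → r4=0x33
[9] flags=0000 CC?T → r4=0x00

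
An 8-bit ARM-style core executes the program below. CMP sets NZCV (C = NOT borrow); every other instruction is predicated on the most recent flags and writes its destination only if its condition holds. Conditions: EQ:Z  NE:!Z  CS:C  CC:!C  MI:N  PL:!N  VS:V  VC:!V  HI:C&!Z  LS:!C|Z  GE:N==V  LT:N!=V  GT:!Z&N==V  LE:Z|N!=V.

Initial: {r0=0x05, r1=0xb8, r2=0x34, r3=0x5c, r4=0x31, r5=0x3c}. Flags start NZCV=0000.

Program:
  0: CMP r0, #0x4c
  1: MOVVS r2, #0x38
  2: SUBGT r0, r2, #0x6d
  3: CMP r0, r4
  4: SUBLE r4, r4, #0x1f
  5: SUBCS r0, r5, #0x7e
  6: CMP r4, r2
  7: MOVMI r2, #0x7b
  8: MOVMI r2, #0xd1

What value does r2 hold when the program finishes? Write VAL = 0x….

VAL = 0xd1

0: ✓ CMP  NZCV=1000
1: · MOVVS
2: · SUBGT
3: ✓ CMP  NZCV=1000
4: ✓ SUBLE  r4←0x12
5: · SUBCS
6: ✓ CMP  NZCV=1000
7: ✓ MOVMI  r2←0x7b
8: ✓ MOVMI  r2←0xd1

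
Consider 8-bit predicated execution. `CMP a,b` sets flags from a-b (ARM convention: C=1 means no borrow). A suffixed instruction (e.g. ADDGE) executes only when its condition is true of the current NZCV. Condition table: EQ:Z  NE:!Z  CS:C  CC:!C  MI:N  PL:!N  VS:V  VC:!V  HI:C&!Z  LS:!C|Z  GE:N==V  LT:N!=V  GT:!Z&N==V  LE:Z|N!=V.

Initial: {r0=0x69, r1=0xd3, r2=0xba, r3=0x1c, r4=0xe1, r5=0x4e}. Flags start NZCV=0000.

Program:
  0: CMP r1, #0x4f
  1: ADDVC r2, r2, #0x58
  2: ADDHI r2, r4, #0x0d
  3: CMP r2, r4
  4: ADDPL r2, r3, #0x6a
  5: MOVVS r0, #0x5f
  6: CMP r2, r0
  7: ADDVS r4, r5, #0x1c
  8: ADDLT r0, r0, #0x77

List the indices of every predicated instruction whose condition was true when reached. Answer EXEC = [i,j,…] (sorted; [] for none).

[0] flags=1010 → (cmp)
[1] flags=1010 VC?T → r2=0x12
[2] flags=1010 HI?T → r2=0xee
[3] flags=0010 → (cmp)
[4] flags=0010 PL?T → r2=0x86
[5] flags=0010 VS?F → skip
[6] flags=0011 → (cmp)
[7] flags=0011 VS?T → r4=0x6a
[8] flags=0011 LT?T → r0=0xe0

EXEC = [1,2,4,7,8]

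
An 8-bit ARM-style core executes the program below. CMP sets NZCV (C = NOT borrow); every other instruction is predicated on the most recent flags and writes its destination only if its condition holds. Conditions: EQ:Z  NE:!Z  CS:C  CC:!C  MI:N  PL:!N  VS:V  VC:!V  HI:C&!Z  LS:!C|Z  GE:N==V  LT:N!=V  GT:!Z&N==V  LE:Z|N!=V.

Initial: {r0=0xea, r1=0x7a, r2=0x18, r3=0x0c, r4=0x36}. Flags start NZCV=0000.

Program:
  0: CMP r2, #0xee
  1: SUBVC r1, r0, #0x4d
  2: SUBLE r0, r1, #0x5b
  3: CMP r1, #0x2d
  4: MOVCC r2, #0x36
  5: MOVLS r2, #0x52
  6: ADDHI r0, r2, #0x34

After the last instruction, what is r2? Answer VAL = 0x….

[0] flags=0000 → (cmp)
[1] flags=0000 VC?T → r1=0x9d
[2] flags=0000 LE?F → skip
[3] flags=0011 → (cmp)
[4] flags=0011 CC?F → skip
[5] flags=0011 LS?F → skip
[6] flags=0011 HI?T → r0=0x4c

VAL = 0x18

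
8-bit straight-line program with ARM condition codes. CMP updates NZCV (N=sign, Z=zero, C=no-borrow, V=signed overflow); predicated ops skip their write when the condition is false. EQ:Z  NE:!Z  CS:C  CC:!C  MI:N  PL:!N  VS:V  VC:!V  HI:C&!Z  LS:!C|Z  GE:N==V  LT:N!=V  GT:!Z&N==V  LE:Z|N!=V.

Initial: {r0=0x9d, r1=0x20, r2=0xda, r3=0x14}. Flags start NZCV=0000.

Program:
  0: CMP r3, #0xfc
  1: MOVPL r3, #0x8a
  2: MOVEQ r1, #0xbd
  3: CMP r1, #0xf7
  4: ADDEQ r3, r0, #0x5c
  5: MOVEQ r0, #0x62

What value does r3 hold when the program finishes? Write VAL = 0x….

VAL = 0x8a

[0] flags=0000 → (cmp)
[1] flags=0000 PL?T → r3=0x8a
[2] flags=0000 EQ?F → skip
[3] flags=0000 → (cmp)
[4] flags=0000 EQ?F → skip
[5] flags=0000 EQ?F → skip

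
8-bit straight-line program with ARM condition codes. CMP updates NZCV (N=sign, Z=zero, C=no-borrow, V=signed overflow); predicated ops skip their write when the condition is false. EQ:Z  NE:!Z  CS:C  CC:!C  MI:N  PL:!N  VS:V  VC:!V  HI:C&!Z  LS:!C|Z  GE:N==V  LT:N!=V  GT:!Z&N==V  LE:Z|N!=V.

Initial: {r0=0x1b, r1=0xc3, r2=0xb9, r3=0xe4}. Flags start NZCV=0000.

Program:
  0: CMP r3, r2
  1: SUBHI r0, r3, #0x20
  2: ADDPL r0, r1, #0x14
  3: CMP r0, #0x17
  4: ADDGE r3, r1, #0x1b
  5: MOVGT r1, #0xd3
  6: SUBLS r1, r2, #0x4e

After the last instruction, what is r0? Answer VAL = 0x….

VAL = 0xd7

0: ✓ CMP  NZCV=0010
1: ✓ SUBHI  r0←0xc4
2: ✓ ADDPL  r0←0xd7
3: ✓ CMP  NZCV=1010
4: · ADDGE
5: · MOVGT
6: · SUBLS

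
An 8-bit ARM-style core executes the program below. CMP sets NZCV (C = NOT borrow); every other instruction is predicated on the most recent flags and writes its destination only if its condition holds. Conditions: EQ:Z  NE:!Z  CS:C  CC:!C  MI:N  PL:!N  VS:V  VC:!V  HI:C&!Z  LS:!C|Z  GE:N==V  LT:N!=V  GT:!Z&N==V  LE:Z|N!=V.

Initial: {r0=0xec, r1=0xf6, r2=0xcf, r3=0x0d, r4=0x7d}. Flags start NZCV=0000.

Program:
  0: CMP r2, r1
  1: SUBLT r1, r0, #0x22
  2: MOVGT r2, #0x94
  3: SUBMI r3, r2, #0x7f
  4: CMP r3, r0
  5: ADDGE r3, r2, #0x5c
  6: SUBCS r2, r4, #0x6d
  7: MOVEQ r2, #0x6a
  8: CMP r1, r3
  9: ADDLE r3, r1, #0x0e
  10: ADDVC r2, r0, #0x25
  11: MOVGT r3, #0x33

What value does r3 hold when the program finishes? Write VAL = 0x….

0: ✓ CMP  NZCV=1000
1: ✓ SUBLT  r1←0xca
2: · MOVGT
3: ✓ SUBMI  r3←0x50
4: ✓ CMP  NZCV=0000
5: ✓ ADDGE  r3←0x2b
6: · SUBCS
7: · MOVEQ
8: ✓ CMP  NZCV=1010
9: ✓ ADDLE  r3←0xd8
10: ✓ ADDVC  r2←0x11
11: · MOVGT

VAL = 0xd8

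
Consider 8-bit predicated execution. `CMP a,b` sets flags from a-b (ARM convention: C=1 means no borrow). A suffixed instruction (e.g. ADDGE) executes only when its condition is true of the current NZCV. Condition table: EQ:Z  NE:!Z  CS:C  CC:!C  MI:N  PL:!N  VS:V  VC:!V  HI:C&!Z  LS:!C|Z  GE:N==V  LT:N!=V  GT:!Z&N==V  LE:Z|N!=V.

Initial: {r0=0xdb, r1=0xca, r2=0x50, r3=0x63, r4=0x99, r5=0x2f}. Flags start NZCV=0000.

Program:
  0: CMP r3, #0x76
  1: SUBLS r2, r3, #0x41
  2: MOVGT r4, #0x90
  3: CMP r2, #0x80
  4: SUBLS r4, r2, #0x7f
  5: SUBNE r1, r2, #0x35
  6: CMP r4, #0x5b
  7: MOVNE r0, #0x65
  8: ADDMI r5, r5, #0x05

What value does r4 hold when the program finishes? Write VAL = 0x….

[0] flags=1000 → (cmp)
[1] flags=1000 LS?T → r2=0x22
[2] flags=1000 GT?F → skip
[3] flags=1001 → (cmp)
[4] flags=1001 LS?T → r4=0xa3
[5] flags=1001 NE?T → r1=0xed
[6] flags=0011 → (cmp)
[7] flags=0011 NE?T → r0=0x65
[8] flags=0011 MI?F → skip

VAL = 0xa3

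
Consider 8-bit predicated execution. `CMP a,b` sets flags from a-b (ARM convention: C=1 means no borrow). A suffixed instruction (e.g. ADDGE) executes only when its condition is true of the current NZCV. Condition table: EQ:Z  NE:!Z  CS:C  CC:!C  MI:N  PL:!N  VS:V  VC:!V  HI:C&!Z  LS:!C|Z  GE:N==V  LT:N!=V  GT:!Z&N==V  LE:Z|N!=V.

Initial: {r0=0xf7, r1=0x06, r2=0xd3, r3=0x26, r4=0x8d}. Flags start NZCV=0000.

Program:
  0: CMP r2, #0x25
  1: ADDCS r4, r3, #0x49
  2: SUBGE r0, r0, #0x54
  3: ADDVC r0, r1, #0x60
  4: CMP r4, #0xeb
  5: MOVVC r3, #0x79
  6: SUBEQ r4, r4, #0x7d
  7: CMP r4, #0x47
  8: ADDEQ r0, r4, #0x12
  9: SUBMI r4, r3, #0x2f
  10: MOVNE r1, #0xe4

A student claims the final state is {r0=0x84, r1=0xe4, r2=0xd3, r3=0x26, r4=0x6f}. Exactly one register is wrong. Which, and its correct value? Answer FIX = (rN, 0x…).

[0] flags=1010 → (cmp)
[1] flags=1010 CS?T → r4=0x6f
[2] flags=1010 GE?F → skip
[3] flags=1010 VC?T → r0=0x66
[4] flags=1001 → (cmp)
[5] flags=1001 VC?F → skip
[6] flags=1001 EQ?F → skip
[7] flags=0010 → (cmp)
[8] flags=0010 EQ?F → skip
[9] flags=0010 MI?F → skip
[10] flags=0010 NE?T → r1=0xe4

FIX = (r0, 0x66)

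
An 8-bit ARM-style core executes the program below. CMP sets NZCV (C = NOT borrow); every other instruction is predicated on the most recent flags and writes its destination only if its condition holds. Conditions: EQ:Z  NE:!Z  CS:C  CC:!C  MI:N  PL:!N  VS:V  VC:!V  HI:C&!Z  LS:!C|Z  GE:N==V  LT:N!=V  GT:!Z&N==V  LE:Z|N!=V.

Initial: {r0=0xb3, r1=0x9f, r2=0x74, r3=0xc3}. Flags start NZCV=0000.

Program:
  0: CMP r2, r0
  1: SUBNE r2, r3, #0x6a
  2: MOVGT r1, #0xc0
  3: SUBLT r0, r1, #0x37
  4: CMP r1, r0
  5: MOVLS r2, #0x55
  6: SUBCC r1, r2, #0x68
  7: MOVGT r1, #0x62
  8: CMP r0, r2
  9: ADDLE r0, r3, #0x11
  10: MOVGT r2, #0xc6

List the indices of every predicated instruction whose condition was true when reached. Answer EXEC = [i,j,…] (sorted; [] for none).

0: ✓ CMP  NZCV=1001
1: ✓ SUBNE  r2←0x59
2: ✓ MOVGT  r1←0xc0
3: · SUBLT
4: ✓ CMP  NZCV=0010
5: · MOVLS
6: · SUBCC
7: ✓ MOVGT  r1←0x62
8: ✓ CMP  NZCV=0011
9: ✓ ADDLE  r0←0xd4
10: · MOVGT

EXEC = [1,2,7,9]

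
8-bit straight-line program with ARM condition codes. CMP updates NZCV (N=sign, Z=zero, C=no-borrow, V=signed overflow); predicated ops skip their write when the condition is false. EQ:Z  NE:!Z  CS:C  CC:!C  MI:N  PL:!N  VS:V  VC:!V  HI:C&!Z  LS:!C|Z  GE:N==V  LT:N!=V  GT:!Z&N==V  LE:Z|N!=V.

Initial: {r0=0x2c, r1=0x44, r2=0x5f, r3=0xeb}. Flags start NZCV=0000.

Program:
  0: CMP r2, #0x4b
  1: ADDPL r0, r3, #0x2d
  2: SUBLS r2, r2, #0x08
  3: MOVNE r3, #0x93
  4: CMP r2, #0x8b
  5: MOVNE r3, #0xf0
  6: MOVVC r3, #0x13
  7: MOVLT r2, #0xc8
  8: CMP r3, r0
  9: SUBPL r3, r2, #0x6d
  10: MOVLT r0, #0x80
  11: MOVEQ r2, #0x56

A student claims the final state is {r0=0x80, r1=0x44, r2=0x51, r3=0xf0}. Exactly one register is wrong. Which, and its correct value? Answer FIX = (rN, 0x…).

FIX = (r2, 0x5f)

0: ✓ CMP  NZCV=0010
1: ✓ ADDPL  r0←0x18
2: · SUBLS
3: ✓ MOVNE  r3←0x93
4: ✓ CMP  NZCV=1001
5: ✓ MOVNE  r3←0xf0
6: · MOVVC
7: · MOVLT
8: ✓ CMP  NZCV=1010
9: · SUBPL
10: ✓ MOVLT  r0←0x80
11: · MOVEQ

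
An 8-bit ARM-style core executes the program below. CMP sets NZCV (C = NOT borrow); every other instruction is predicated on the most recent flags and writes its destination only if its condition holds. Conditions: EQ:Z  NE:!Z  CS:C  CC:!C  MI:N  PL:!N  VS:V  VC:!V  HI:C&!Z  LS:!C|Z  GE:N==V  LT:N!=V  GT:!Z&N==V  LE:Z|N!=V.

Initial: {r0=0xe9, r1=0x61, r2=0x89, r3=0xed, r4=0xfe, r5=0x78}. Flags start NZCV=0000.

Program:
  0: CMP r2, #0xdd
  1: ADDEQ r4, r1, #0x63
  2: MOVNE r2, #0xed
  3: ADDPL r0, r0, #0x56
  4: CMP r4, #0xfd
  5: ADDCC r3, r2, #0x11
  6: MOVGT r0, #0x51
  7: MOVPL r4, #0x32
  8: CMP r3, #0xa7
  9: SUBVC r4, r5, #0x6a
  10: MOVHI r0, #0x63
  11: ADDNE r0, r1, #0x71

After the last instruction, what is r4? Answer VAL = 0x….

VAL = 0x0e

0: ✓ CMP  NZCV=1000
1: · ADDEQ
2: ✓ MOVNE  r2←0xed
3: · ADDPL
4: ✓ CMP  NZCV=0010
5: · ADDCC
6: ✓ MOVGT  r0←0x51
7: ✓ MOVPL  r4←0x32
8: ✓ CMP  NZCV=0010
9: ✓ SUBVC  r4←0x0e
10: ✓ MOVHI  r0←0x63
11: ✓ ADDNE  r0←0xd2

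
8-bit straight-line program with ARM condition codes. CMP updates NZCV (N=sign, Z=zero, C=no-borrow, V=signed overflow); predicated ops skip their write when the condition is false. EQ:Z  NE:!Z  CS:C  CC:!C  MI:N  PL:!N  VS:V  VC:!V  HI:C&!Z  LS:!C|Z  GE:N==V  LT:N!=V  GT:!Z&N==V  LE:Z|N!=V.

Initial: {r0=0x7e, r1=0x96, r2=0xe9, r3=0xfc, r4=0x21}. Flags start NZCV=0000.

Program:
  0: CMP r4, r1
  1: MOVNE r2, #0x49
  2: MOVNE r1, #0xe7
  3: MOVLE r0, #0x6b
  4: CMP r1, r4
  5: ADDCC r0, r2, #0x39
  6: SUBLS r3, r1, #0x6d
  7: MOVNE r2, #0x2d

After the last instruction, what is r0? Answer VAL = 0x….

VAL = 0x7e

[0] flags=1001 → (cmp)
[1] flags=1001 NE?T → r2=0x49
[2] flags=1001 NE?T → r1=0xe7
[3] flags=1001 LE?F → skip
[4] flags=1010 → (cmp)
[5] flags=1010 CC?F → skip
[6] flags=1010 LS?F → skip
[7] flags=1010 NE?T → r2=0x2d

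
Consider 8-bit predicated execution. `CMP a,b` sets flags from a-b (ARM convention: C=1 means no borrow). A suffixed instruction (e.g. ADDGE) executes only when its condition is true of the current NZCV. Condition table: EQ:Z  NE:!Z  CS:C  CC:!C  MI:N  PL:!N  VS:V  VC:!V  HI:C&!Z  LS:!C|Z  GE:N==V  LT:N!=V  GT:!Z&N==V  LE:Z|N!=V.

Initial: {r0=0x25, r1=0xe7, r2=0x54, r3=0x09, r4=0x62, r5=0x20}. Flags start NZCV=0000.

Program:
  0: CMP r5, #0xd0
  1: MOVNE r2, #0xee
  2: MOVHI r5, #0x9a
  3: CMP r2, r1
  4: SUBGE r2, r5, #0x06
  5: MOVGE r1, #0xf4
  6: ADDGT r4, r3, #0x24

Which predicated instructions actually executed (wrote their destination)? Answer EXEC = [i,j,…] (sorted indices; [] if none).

[0] flags=0000 → (cmp)
[1] flags=0000 NE?T → r2=0xee
[2] flags=0000 HI?F → skip
[3] flags=0010 → (cmp)
[4] flags=0010 GE?T → r2=0x1a
[5] flags=0010 GE?T → r1=0xf4
[6] flags=0010 GT?T → r4=0x2d

EXEC = [1,4,5,6]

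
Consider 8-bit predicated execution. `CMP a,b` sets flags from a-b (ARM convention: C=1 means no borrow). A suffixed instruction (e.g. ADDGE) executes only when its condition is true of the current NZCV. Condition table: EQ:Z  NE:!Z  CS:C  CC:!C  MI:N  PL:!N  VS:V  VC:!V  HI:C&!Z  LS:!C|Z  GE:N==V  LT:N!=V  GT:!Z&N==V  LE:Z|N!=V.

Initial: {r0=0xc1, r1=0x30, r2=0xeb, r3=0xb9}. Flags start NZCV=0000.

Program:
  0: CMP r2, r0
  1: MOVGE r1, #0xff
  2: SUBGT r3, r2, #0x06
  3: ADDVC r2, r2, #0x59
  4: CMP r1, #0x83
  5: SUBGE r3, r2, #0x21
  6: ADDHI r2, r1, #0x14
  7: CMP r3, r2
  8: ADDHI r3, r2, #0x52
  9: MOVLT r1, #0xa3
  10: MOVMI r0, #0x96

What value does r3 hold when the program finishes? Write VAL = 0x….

VAL = 0x65

[0] flags=0010 → (cmp)
[1] flags=0010 GE?T → r1=0xff
[2] flags=0010 GT?T → r3=0xe5
[3] flags=0010 VC?T → r2=0x44
[4] flags=0010 → (cmp)
[5] flags=0010 GE?T → r3=0x23
[6] flags=0010 HI?T → r2=0x13
[7] flags=0010 → (cmp)
[8] flags=0010 HI?T → r3=0x65
[9] flags=0010 LT?F → skip
[10] flags=0010 MI?F → skip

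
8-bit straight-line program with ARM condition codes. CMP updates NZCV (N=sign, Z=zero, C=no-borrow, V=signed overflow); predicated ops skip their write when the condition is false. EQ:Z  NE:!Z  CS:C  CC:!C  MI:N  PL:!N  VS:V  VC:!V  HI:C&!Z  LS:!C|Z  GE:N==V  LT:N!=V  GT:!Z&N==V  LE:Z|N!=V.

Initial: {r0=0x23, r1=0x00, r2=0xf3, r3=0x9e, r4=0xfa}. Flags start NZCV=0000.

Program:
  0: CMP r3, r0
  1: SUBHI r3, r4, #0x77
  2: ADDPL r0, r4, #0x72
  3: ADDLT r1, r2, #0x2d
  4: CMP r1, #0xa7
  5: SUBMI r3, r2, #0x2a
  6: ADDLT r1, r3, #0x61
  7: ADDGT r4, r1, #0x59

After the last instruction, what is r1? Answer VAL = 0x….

0: ✓ CMP  NZCV=0011
1: ✓ SUBHI  r3←0x83
2: ✓ ADDPL  r0←0x6c
3: ✓ ADDLT  r1←0x20
4: ✓ CMP  NZCV=0000
5: · SUBMI
6: · ADDLT
7: ✓ ADDGT  r4←0x79

VAL = 0x20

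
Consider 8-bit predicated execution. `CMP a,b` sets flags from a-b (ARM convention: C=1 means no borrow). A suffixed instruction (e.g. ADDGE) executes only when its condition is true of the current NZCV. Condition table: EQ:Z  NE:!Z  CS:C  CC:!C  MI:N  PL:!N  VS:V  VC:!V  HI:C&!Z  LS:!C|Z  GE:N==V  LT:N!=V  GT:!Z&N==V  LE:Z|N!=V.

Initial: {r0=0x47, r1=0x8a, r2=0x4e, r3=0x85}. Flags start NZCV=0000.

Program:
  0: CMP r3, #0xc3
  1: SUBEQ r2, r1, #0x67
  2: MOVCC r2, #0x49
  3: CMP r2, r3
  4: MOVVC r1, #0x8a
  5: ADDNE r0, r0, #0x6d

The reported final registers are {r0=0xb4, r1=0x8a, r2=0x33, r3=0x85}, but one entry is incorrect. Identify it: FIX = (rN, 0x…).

FIX = (r2, 0x49)

[0] flags=1000 → (cmp)
[1] flags=1000 EQ?F → skip
[2] flags=1000 CC?T → r2=0x49
[3] flags=1001 → (cmp)
[4] flags=1001 VC?F → skip
[5] flags=1001 NE?T → r0=0xb4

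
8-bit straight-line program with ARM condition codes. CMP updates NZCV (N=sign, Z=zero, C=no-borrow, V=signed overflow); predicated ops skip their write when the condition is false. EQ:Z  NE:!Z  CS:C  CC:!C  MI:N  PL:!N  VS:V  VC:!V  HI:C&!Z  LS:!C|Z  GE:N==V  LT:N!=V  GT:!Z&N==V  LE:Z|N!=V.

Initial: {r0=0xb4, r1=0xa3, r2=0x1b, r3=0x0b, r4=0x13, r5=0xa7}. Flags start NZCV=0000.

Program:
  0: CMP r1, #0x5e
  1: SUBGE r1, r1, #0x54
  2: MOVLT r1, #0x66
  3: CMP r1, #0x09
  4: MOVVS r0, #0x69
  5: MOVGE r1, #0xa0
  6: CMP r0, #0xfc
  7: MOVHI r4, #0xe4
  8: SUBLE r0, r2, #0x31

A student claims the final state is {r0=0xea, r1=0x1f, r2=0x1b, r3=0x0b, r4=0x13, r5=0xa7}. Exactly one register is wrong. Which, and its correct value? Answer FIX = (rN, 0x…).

[0] flags=0011 → (cmp)
[1] flags=0011 GE?F → skip
[2] flags=0011 LT?T → r1=0x66
[3] flags=0010 → (cmp)
[4] flags=0010 VS?F → skip
[5] flags=0010 GE?T → r1=0xa0
[6] flags=1000 → (cmp)
[7] flags=1000 HI?F → skip
[8] flags=1000 LE?T → r0=0xea

FIX = (r1, 0xa0)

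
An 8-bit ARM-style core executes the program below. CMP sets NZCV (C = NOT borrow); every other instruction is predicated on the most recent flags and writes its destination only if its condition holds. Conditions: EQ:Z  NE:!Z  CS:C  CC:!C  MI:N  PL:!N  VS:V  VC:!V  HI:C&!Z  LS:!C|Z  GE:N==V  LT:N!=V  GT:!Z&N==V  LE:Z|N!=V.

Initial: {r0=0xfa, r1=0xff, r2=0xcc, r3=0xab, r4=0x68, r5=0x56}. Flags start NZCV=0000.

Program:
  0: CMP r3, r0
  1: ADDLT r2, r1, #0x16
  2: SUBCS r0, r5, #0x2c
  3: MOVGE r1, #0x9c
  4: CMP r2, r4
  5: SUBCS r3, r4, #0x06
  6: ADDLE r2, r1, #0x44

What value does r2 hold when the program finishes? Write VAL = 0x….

0: ✓ CMP  NZCV=1000
1: ✓ ADDLT  r2←0x15
2: · SUBCS
3: · MOVGE
4: ✓ CMP  NZCV=1000
5: · SUBCS
6: ✓ ADDLE  r2←0x43

VAL = 0x43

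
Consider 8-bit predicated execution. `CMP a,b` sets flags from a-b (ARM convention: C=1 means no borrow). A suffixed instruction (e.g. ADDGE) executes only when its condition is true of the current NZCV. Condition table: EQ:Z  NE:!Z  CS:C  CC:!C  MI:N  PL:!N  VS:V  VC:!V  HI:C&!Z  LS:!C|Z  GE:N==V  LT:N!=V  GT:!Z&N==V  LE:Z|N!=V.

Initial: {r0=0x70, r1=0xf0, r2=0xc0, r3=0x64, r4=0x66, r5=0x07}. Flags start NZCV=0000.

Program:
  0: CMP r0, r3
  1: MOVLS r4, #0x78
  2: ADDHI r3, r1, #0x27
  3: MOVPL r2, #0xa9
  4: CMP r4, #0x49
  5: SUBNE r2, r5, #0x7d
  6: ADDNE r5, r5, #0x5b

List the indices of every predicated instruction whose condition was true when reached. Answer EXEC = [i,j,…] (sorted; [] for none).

[0] flags=0010 → (cmp)
[1] flags=0010 LS?F → skip
[2] flags=0010 HI?T → r3=0x17
[3] flags=0010 PL?T → r2=0xa9
[4] flags=0010 → (cmp)
[5] flags=0010 NE?T → r2=0x8a
[6] flags=0010 NE?T → r5=0x62

EXEC = [2,3,5,6]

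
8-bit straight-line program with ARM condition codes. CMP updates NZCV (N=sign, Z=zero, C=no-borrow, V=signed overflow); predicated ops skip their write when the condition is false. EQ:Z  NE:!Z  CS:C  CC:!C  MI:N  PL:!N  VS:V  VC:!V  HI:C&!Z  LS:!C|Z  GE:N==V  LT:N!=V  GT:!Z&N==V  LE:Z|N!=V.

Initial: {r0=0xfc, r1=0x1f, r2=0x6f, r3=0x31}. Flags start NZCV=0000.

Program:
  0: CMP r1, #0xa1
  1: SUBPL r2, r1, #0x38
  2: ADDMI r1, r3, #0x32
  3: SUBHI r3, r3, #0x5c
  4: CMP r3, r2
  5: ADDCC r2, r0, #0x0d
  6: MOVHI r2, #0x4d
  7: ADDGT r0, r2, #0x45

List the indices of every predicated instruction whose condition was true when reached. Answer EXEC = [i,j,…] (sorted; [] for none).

EXEC = [1,5,7]

0: ✓ CMP  NZCV=0000
1: ✓ SUBPL  r2←0xe7
2: · ADDMI
3: · SUBHI
4: ✓ CMP  NZCV=0000
5: ✓ ADDCC  r2←0x09
6: · MOVHI
7: ✓ ADDGT  r0←0x4e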